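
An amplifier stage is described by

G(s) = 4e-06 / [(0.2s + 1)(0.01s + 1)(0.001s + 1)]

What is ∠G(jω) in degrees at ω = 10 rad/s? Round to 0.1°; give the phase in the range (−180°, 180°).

At ω = 10 rad/s:
pole (1 + j10·0.2) = 1 + j2 → |·| ≈ 2.2361, ∠ ≈ 63.43°
pole (1 + j10·0.01) = 1 + j0.1 → |·| ≈ 1.005, ∠ ≈ 5.71°
pole (1 + j10·0.001) = 1 + j0.01 → |·| ≈ 1, ∠ ≈ 0.57°
∠G = (0°) − (63.43° + 5.71° + 0.57°) = -69.71°

-69.7°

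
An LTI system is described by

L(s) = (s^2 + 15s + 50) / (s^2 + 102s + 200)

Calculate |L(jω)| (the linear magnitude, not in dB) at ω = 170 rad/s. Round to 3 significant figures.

0.864

Substitute s = j170:
Numerator: (j170)^2 + 15(j170) + 50 = -28850 + j2550
Denominator: (j170)^2 + 102(j170) + 200 = -28700 + j17340
|N| = √(28850² + 2550²) ≈ 28962, ∠N ≈ 174.95°
|D| = √(28700² + 17340²) ≈ 33532, ∠D ≈ 148.86°
|L| = 28962 / 33532 ≈ 0.86371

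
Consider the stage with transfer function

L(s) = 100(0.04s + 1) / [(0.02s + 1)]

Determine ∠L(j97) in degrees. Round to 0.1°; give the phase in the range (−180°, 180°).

At ω = 97 rad/s:
zero (1 + j97·0.04) = 1 + j3.88 → |·| ≈ 4.0068, ∠ ≈ 75.55°
pole (1 + j97·0.02) = 1 + j1.94 → |·| ≈ 2.1826, ∠ ≈ 62.73°
∠L = (75.55°) − (62.73°) = 12.82°

12.8°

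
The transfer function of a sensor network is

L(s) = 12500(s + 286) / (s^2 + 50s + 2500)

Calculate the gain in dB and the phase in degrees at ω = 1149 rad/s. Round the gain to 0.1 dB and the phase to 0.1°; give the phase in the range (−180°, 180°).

At s = jω = j1149:
zero (s+286): 286 + j1149 → |·| = √(286²+1149²) = √1401997 ≈ 1184.1, ∠ = arctan(1149/286) ≈ 76.02°
quadratic: (j1149)² + 50·j1149 + 2500 = -1317701 + j57450 → |·| ≈ 1.319e+06, ∠ ≈ 177.50°
|L| = 12500 · 1184.1 / 1.319e+06 ≈ 11.222
Gain = 20 log₁₀(11.222) ≈ 21.00 dB
∠L = 76.02° − 177.50° = -101.48°

21.0 dB, -101.5°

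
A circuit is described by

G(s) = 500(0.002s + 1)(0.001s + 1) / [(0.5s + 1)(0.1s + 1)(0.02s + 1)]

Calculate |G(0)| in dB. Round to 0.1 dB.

54.0 dB

G(0) = 500 · 1 / 1 = 500
20 log₁₀(500) ≈ 53.98 dB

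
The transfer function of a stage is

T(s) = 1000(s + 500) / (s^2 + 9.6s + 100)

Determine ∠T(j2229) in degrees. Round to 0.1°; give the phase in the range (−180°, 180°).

-102.4°

At s = jω = j2229:
zero (s+500): 500 + j2229 → |·| = √(500²+2229²) = √5218441 ≈ 2284.4, ∠ = arctan(2229/500) ≈ 77.36°
quadratic: (j2229)² + 9.6·j2229 + 100 = -4968341 + j21398.4 → |·| ≈ 4.9684e+06, ∠ ≈ 179.75°
∠T = 77.36° − 179.75° = -102.39°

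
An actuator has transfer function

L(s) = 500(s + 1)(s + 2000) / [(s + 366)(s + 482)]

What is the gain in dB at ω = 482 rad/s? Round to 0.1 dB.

61.6 dB

At s = jω = j482:
zero (s+1): 1 + j482 → |·| = √(1²+482²) = √232325 ≈ 482, ∠ = arctan(482/1) ≈ 89.88°
zero (s+2000): 2000 + j482 → |·| = √(2000²+482²) = √4232324 ≈ 2057.3, ∠ = arctan(482/2000) ≈ 13.55°
pole (s+366): 366 + j482 → |·| = √(366²+482²) = √366280 ≈ 605.21, ∠ = arctan(482/366) ≈ 52.79°
pole (s+482): 482 + j482 → |·| = √(482²+482²) = √464648 ≈ 681.65, ∠ = arctan(482/482) ≈ 45.00°
|L| = 500 · 9.9162e+05 / 4.1254e+05 ≈ 1201.8
Gain = 20 log₁₀(1201.8) ≈ 61.60 dB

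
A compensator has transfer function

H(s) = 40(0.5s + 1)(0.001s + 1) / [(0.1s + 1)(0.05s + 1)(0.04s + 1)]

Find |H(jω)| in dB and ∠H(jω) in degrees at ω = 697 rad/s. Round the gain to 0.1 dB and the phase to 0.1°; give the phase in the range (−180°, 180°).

At ω = 697 rad/s:
zero (1 + j697·0.5) = 1 + j348.5 → |·| ≈ 348.5, ∠ ≈ 89.84°
zero (1 + j697·0.001) = 1 + j0.697 → |·| ≈ 1.2189, ∠ ≈ 34.88°
pole (1 + j697·0.1) = 1 + j69.7 → |·| ≈ 69.707, ∠ ≈ 89.18°
pole (1 + j697·0.05) = 1 + j34.85 → |·| ≈ 34.864, ∠ ≈ 88.36°
pole (1 + j697·0.04) = 1 + j27.88 → |·| ≈ 27.898, ∠ ≈ 87.95°
|H| = 40 · 348.5 · 1.2189 / (69.707 · 34.864 · 27.898) ≈ 0.25061
Gain = 20 log₁₀(0.25061) ≈ -12.02 dB
∠H = (89.84° + 34.88°) − (89.18° + 88.36° + 87.95°) = -140.77°

-12.0 dB, -140.8°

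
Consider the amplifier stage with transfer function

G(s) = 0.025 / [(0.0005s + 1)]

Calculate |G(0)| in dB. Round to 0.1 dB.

-32.0 dB

G(0) = 0.025 · 1 / 1 = 0.025
20 log₁₀(0.025) ≈ -32.04 dB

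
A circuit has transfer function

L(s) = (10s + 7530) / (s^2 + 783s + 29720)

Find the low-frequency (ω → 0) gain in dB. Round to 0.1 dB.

-11.9 dB

L(0) = 7530 / 29720 ≈ 0.25336
20 log₁₀(0.25336) ≈ -11.93 dB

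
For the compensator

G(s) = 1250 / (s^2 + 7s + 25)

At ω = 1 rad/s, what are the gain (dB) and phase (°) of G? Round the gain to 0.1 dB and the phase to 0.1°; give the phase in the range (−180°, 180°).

At s = jω = j1:
quadratic: (j1)² + 7·j1 + 25 = 24 + j7 → |·| ≈ 25, ∠ ≈ 16.26°
|G| = 1250 / 25 ≈ 50
Gain = 20 log₁₀(50) ≈ 33.98 dB
∠G = 0.00° − 16.26° = -16.26°

34.0 dB, -16.3°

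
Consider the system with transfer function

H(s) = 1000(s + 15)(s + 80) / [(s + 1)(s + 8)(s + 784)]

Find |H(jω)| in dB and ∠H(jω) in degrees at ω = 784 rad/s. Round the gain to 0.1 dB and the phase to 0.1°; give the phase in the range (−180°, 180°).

At s = jω = j784:
zero (s+15): 15 + j784 → |·| = √(15²+784²) = √614881 ≈ 784.14, ∠ = arctan(784/15) ≈ 88.90°
zero (s+80): 80 + j784 → |·| = √(80²+784²) = √621056 ≈ 788.07, ∠ = arctan(784/80) ≈ 84.17°
pole (s+1): 1 + j784 → |·| = √(1²+784²) = √614657 ≈ 784, ∠ = arctan(784/1) ≈ 89.93°
pole (s+8): 8 + j784 → |·| = √(8²+784²) = √614720 ≈ 784.04, ∠ = arctan(784/8) ≈ 89.42°
pole (s+784): 784 + j784 → |·| = √(784²+784²) = √1229312 ≈ 1108.7, ∠ = arctan(784/784) ≈ 45.00°
|H| = 1000 · 6.1796e+05 / 6.815e+08 ≈ 0.90676
Gain = 20 log₁₀(0.90676) ≈ -0.85 dB
∠H = 173.07° − 224.35° = -51.28°

-0.9 dB, -51.3°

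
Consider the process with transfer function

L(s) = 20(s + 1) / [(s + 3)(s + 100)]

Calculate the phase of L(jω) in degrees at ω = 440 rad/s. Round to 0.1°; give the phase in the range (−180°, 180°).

At s = jω = j440:
zero (s+1): 1 + j440 → |·| = √(1²+440²) = √193601 ≈ 440, ∠ = arctan(440/1) ≈ 89.87°
pole (s+3): 3 + j440 → |·| = √(3²+440²) = √193609 ≈ 440.01, ∠ = arctan(440/3) ≈ 89.61°
pole (s+100): 100 + j440 → |·| = √(100²+440²) = √203600 ≈ 451.22, ∠ = arctan(440/100) ≈ 77.20°
∠L = 89.87° − 166.81° = -76.94°

-76.9°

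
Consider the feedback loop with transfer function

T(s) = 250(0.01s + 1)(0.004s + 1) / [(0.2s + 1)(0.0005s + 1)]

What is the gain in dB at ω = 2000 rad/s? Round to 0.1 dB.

At ω = 2000 rad/s:
zero (1 + j2000·0.01) = 1 + j20 → |·| ≈ 20.025, ∠ ≈ 87.14°
zero (1 + j2000·0.004) = 1 + j8 → |·| ≈ 8.0623, ∠ ≈ 82.87°
pole (1 + j2000·0.2) = 1 + j400 → |·| ≈ 400, ∠ ≈ 89.86°
pole (1 + j2000·0.0005) = 1 + j1 → |·| ≈ 1.4142, ∠ ≈ 45.00°
|T| = 250 · 20.025 · 8.0623 / (400 · 1.4142) ≈ 71.351
Gain = 20 log₁₀(71.351) ≈ 37.07 dB

37.1 dB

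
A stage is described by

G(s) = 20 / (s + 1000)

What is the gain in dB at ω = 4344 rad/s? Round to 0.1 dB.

-47.0 dB

At s = jω = j4344:
pole (s+1000): 1000 + j4344 → |·| = √(1000²+4344²) = √19870336 ≈ 4457.6, ∠ = arctan(4344/1000) ≈ 77.04°
|G| = 20 / 4457.6 ≈ 0.0044867
Gain = 20 log₁₀(0.0044867) ≈ -46.96 dB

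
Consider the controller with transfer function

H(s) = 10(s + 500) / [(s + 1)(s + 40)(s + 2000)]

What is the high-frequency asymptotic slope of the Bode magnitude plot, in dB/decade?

-40 dB/decade

Each pole contributes −20 dB/decade at high frequency; each zero contributes +20 dB/decade.
Net: 1 zero(s) − 3 pole(s) → -40 dB/decade.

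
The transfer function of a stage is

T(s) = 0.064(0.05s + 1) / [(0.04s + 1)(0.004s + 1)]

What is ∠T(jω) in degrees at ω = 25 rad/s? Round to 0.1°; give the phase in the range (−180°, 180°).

0.6°

At ω = 25 rad/s:
zero (1 + j25·0.05) = 1 + j1.25 → |·| ≈ 1.6008, ∠ ≈ 51.34°
pole (1 + j25·0.04) = 1 + j1 → |·| ≈ 1.4142, ∠ ≈ 45.00°
pole (1 + j25·0.004) = 1 + j0.1 → |·| ≈ 1.005, ∠ ≈ 5.71°
∠T = (51.34°) − (45.00° + 5.71°) = 0.63°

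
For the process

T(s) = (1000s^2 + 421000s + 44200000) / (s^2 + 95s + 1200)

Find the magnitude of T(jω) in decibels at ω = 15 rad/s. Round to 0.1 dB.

Substitute s = j15:
Numerator: 1000(j15)^2 + 421000(j15) + 44200000 = 43975000 + j6315000
Denominator: (j15)^2 + 95(j15) + 1200 = 975 + j1425
|N| = √(43975000² + 6315000²) ≈ 4.4426e+07, ∠N ≈ 8.17°
|D| = √(975² + 1425²) ≈ 1726.6, ∠D ≈ 55.62°
|T| = 4.4426e+07 / 1726.6 ≈ 25730
Gain = 20 log₁₀(25730) ≈ 88.21 dB

88.2 dB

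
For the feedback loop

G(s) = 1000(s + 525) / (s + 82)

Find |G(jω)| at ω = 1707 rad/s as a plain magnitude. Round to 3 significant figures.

1.05e+03

At s = jω = j1707:
zero (s+525): 525 + j1707 → |·| = √(525²+1707²) = √3189474 ≈ 1785.9, ∠ = arctan(1707/525) ≈ 72.90°
pole (s+82): 82 + j1707 → |·| = √(82²+1707²) = √2920573 ≈ 1709, ∠ = arctan(1707/82) ≈ 87.25°
|G| = 1000 · 1785.9 / 1709 ≈ 1045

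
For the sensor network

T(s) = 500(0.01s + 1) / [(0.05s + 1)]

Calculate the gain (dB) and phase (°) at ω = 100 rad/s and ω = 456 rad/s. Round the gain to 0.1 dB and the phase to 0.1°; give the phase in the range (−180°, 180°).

ω = 100: 42.8 dB, -33.7°; ω = 456: 40.2 dB, -9.9°

At ω = 100 rad/s:
zero (1 + j100·0.01) = 1 + j1 → |·| ≈ 1.4142, ∠ ≈ 45.00°
pole (1 + j100·0.05) = 1 + j5 → |·| ≈ 5.099, ∠ ≈ 78.69°
|T| = 500 · 1.4142 / (5.099) ≈ 138.67
Gain = 20 log₁₀(138.67) ≈ 42.84 dB
∠T = (45.00°) − (78.69°) = -33.69°

At ω = 456 rad/s:
zero (1 + j456·0.01) = 1 + j4.56 → |·| ≈ 4.6684, ∠ ≈ 77.63°
pole (1 + j456·0.05) = 1 + j22.8 → |·| ≈ 22.822, ∠ ≈ 87.49°
|T| = 500 · 4.6684 / (22.822) ≈ 102.28
Gain = 20 log₁₀(102.28) ≈ 40.20 dB
∠T = (77.63°) − (87.49°) = -9.86°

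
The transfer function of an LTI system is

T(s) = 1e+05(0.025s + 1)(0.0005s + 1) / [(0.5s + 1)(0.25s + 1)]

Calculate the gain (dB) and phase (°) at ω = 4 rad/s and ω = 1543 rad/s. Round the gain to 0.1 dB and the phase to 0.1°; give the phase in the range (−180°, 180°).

At ω = 4 rad/s:
zero (1 + j4·0.025) = 1 + j0.1 → |·| ≈ 1.005, ∠ ≈ 5.71°
zero (1 + j4·0.0005) = 1 + j0.002 → |·| ≈ 1, ∠ ≈ 0.11°
pole (1 + j4·0.5) = 1 + j2 → |·| ≈ 2.2361, ∠ ≈ 63.43°
pole (1 + j4·0.25) = 1 + j1 → |·| ≈ 1.4142, ∠ ≈ 45.00°
|T| = 1e+05 · 1.005 · 1 / (2.2361 · 1.4142) ≈ 31781
Gain = 20 log₁₀(31781) ≈ 90.04 dB
∠T = (5.71° + 0.11°) − (63.43° + 45.00°) = -102.61°

At ω = 1543 rad/s:
zero (1 + j1543·0.025) = 1 + j38.575 → |·| ≈ 38.588, ∠ ≈ 88.52°
zero (1 + j1543·0.0005) = 1 + j0.7715 → |·| ≈ 1.263, ∠ ≈ 37.65°
pole (1 + j1543·0.5) = 1 + j771.5 → |·| ≈ 771.5, ∠ ≈ 89.93°
pole (1 + j1543·0.25) = 1 + j385.75 → |·| ≈ 385.75, ∠ ≈ 89.85°
|T| = 1e+05 · 38.588 · 1.263 / (771.5 · 385.75) ≈ 16.376
Gain = 20 log₁₀(16.376) ≈ 24.28 dB
∠T = (88.52° + 37.65°) − (89.93° + 89.85°) = -53.61°

ω = 4: 90.0 dB, -102.6°; ω = 1543: 24.3 dB, -53.6°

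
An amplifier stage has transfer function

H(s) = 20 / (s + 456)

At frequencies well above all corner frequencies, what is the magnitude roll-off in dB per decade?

-20 dB/decade

Each pole contributes −20 dB/decade at high frequency; each zero contributes +20 dB/decade.
Net: 0 zero(s) − 1 pole(s) → -20 dB/decade.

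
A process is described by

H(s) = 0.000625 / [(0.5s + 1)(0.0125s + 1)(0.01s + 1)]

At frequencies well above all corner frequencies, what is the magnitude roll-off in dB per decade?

-60 dB/decade

Each pole contributes −20 dB/decade at high frequency; each zero contributes +20 dB/decade.
Net: 0 zero(s) − 3 pole(s) → -60 dB/decade.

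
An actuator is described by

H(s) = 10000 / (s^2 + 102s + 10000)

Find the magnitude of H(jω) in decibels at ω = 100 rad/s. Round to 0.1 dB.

-0.2 dB

At s = jω = j100:
quadratic: (j100)² + 102·j100 + 10000 = 0 + j10200 → |·| ≈ 10200, ∠ ≈ 90.00°
|H| = 10000 / 10200 ≈ 0.98039
Gain = 20 log₁₀(0.98039) ≈ -0.17 dB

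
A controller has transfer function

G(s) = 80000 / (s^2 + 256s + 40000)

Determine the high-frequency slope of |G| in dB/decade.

Each pole contributes −20 dB/decade at high frequency; each zero contributes +20 dB/decade.
Net: 0 zero(s) − 2 pole(s) → -40 dB/decade.

-40 dB/decade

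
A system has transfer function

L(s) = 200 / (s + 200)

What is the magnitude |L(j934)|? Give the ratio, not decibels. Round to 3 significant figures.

0.209

Substitute s = j934:
Numerator: 200 = 200 + j0
Denominator: (j934) + 200 = 200 + j934
|N| = √(200² + 0²) ≈ 200, ∠N ≈ 0.00°
|D| = √(200² + 934²) ≈ 955.17, ∠D ≈ 77.91°
|L| = 200 / 955.17 ≈ 0.20939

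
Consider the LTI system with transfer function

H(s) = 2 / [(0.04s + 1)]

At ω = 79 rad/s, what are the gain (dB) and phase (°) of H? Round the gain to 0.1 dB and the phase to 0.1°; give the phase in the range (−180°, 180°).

At ω = 79 rad/s:
pole (1 + j79·0.04) = 1 + j3.16 → |·| ≈ 3.3145, ∠ ≈ 72.44°
|H| = 2 · 1 / (3.3145) ≈ 0.60341
Gain = 20 log₁₀(0.60341) ≈ -4.39 dB
∠H = (0°) − (72.44°) = -72.44°

-4.4 dB, -72.4°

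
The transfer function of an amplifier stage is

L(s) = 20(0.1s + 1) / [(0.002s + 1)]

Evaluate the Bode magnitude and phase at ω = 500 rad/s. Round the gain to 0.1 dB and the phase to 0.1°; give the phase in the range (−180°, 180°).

57.0 dB, 43.9°

At ω = 500 rad/s:
zero (1 + j500·0.1) = 1 + j50 → |·| ≈ 50.01, ∠ ≈ 88.85°
pole (1 + j500·0.002) = 1 + j1 → |·| ≈ 1.4142, ∠ ≈ 45.00°
|L| = 20 · 50.01 / (1.4142) ≈ 707.25
Gain = 20 log₁₀(707.25) ≈ 56.99 dB
∠L = (88.85°) − (45.00°) = 43.85°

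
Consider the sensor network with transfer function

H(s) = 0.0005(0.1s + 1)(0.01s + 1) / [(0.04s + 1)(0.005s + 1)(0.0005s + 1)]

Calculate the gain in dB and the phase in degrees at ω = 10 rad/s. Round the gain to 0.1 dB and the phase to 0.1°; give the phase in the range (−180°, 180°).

-63.6 dB, 25.8°

At ω = 10 rad/s:
zero (1 + j10·0.1) = 1 + j1 → |·| ≈ 1.4142, ∠ ≈ 45.00°
zero (1 + j10·0.01) = 1 + j0.1 → |·| ≈ 1.005, ∠ ≈ 5.71°
pole (1 + j10·0.04) = 1 + j0.4 → |·| ≈ 1.077, ∠ ≈ 21.80°
pole (1 + j10·0.005) = 1 + j0.05 → |·| ≈ 1.0012, ∠ ≈ 2.86°
pole (1 + j10·0.0005) = 1 + j0.005 → |·| ≈ 1, ∠ ≈ 0.29°
|H| = 0.0005 · 1.4142 · 1.005 / (1.077 · 1.0012 · 1) ≈ 0.00065904
Gain = 20 log₁₀(0.00065904) ≈ -63.62 dB
∠H = (45.00° + 5.71°) − (21.80° + 2.86° + 0.29°) = 25.76°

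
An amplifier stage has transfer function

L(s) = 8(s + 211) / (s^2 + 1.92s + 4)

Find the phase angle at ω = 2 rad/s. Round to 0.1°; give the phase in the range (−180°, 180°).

-89.5°

At s = jω = j2:
zero (s+211): 211 + j2 → |·| = √(211²+2²) = √44525 ≈ 211.01, ∠ = arctan(2/211) ≈ 0.54°
quadratic: (j2)² + 1.92·j2 + 4 = 0 + j3.84 → |·| ≈ 3.84, ∠ ≈ 90.00°
∠L = 0.54° − 90.00° = -89.46°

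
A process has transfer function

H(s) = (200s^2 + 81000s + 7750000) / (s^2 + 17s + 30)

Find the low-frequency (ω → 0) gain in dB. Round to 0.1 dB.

108.2 dB

H(0) = 7750000 / 30 ≈ 2.5833e+05
20 log₁₀(2.5833e+05) ≈ 108.24 dB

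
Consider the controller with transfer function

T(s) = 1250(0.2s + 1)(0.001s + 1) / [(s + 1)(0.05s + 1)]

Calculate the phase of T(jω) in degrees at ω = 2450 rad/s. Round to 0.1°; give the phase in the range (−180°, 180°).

At ω = 2450 rad/s:
zero (1 + j2450·0.2) = 1 + j490 → |·| ≈ 490, ∠ ≈ 89.88°
zero (1 + j2450·0.001) = 1 + j2.45 → |·| ≈ 2.6462, ∠ ≈ 67.80°
pole (1 + j2450·1) = 1 + j2450 → |·| ≈ 2450, ∠ ≈ 89.98°
pole (1 + j2450·0.05) = 1 + j122.5 → |·| ≈ 122.5, ∠ ≈ 89.53°
∠T = (89.88° + 67.80°) − (89.98° + 89.53°) = -21.83°

-21.8°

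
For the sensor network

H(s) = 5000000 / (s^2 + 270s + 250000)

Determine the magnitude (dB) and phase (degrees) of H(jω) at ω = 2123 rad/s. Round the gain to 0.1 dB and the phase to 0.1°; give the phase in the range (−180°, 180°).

At s = jω = j2123:
quadratic: (j2123)² + 270·j2123 + 250000 = -4257129 + j573210 → |·| ≈ 4.2955e+06, ∠ ≈ 172.33°
|H| = 5000000 / 4.2955e+06 ≈ 1.164
Gain = 20 log₁₀(1.164) ≈ 1.32 dB
∠H = 0.00° − 172.33° = -172.33°

1.3 dB, -172.3°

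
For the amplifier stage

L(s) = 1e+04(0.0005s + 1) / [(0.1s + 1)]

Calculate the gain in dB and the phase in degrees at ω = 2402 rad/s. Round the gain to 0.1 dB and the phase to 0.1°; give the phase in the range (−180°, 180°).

At ω = 2402 rad/s:
zero (1 + j2402·0.0005) = 1 + j1.201 → |·| ≈ 1.5628, ∠ ≈ 50.22°
pole (1 + j2402·0.1) = 1 + j240.2 → |·| ≈ 240.2, ∠ ≈ 89.76°
|L| = 1e+04 · 1.5628 / (240.2) ≈ 65.062
Gain = 20 log₁₀(65.062) ≈ 36.27 dB
∠L = (50.22°) − (89.76°) = -39.54°

36.3 dB, -39.5°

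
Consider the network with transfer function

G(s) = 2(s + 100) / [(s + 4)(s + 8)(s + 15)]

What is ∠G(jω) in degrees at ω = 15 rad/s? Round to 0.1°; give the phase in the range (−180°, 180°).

-173.5°

At s = jω = j15:
zero (s+100): 100 + j15 → |·| = √(100²+15²) = √10225 ≈ 101.12, ∠ = arctan(15/100) ≈ 8.53°
pole (s+4): 4 + j15 → |·| = √(4²+15²) = √241 ≈ 15.524, ∠ = arctan(15/4) ≈ 75.07°
pole (s+8): 8 + j15 → |·| = √(8²+15²) = √289 ≈ 17, ∠ = arctan(15/8) ≈ 61.93°
pole (s+15): 15 + j15 → |·| = √(15²+15²) = √450 ≈ 21.213, ∠ = arctan(15/15) ≈ 45.00°
∠G = 8.53° − 182.00° = -173.47°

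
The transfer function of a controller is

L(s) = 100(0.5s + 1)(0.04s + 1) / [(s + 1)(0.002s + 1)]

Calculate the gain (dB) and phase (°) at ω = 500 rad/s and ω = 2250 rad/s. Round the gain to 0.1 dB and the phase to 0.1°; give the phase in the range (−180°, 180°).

At ω = 500 rad/s:
zero (1 + j500·0.5) = 1 + j250 → |·| ≈ 250, ∠ ≈ 89.77°
zero (1 + j500·0.04) = 1 + j20 → |·| ≈ 20.025, ∠ ≈ 87.14°
pole (1 + j500·1) = 1 + j500 → |·| ≈ 500, ∠ ≈ 89.89°
pole (1 + j500·0.002) = 1 + j1 → |·| ≈ 1.4142, ∠ ≈ 45.00°
|L| = 100 · 250 · 20.025 / (500 · 1.4142) ≈ 708
Gain = 20 log₁₀(708) ≈ 57.00 dB
∠L = (89.77° + 87.14°) − (89.89° + 45.00°) = 42.02°

At ω = 2250 rad/s:
zero (1 + j2250·0.5) = 1 + j1125 → |·| ≈ 1125, ∠ ≈ 89.95°
zero (1 + j2250·0.04) = 1 + j90 → |·| ≈ 90.006, ∠ ≈ 89.36°
pole (1 + j2250·1) = 1 + j2250 → |·| ≈ 2250, ∠ ≈ 89.97°
pole (1 + j2250·0.002) = 1 + j4.5 → |·| ≈ 4.6098, ∠ ≈ 77.47°
|L| = 100 · 1125 · 90.006 / (2250 · 4.6098) ≈ 976.25
Gain = 20 log₁₀(976.25) ≈ 59.79 dB
∠L = (89.95° + 89.36°) − (89.97° + 77.47°) = 11.87°

ω = 500: 57.0 dB, 42.0°; ω = 2250: 59.8 dB, 11.9°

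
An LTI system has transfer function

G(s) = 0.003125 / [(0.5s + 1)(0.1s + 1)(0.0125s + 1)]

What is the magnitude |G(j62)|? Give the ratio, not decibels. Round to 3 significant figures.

At ω = 62 rad/s:
pole (1 + j62·0.5) = 1 + j31 → |·| ≈ 31.016, ∠ ≈ 88.15°
pole (1 + j62·0.1) = 1 + j6.2 → |·| ≈ 6.2801, ∠ ≈ 80.84°
pole (1 + j62·0.0125) = 1 + j0.775 → |·| ≈ 1.2652, ∠ ≈ 37.78°
|G| = 0.003125 · 1 / (31.016 · 6.2801 · 1.2652) ≈ 1.2681e-05

1.27e-05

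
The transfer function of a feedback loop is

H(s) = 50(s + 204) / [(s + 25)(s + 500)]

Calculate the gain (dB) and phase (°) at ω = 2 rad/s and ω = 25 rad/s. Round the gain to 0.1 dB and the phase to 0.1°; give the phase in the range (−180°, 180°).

At s = jω = j2:
zero (s+204): 204 + j2 → |·| = √(204²+2²) = √41620 ≈ 204.01, ∠ = arctan(2/204) ≈ 0.56°
pole (s+25): 25 + j2 → |·| = √(25²+2²) = √629 ≈ 25.08, ∠ = arctan(2/25) ≈ 4.57°
pole (s+500): 500 + j2 → |·| = √(500²+2²) = √250004 ≈ 500, ∠ = arctan(2/500) ≈ 0.23°
|H| = 50 · 204.01 / 12540 ≈ 0.81344
Gain = 20 log₁₀(0.81344) ≈ -1.79 dB
∠H = 0.56° − 4.80° = -4.24°

At s = jω = j25:
zero (s+204): 204 + j25 → |·| = √(204²+25²) = √42241 ≈ 205.53, ∠ = arctan(25/204) ≈ 6.99°
pole (s+25): 25 + j25 → |·| = √(25²+25²) = √1250 ≈ 35.355, ∠ = arctan(25/25) ≈ 45.00°
pole (s+500): 500 + j25 → |·| = √(500²+25²) = √250625 ≈ 500.62, ∠ = arctan(25/500) ≈ 2.86°
|H| = 50 · 205.53 / 17699 ≈ 0.58063
Gain = 20 log₁₀(0.58063) ≈ -4.72 dB
∠H = 6.99° − 47.86° = -40.87°

ω = 2: -1.8 dB, -4.2°; ω = 25: -4.7 dB, -40.9°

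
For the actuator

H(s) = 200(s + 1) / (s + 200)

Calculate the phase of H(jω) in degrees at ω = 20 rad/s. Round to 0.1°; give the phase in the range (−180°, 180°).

At s = jω = j20:
zero (s+1): 1 + j20 → |·| = √(1²+20²) = √401 ≈ 20.025, ∠ = arctan(20/1) ≈ 87.14°
pole (s+200): 200 + j20 → |·| = √(200²+20²) = √40400 ≈ 201, ∠ = arctan(20/200) ≈ 5.71°
∠H = 87.14° − 5.71° = 81.43°

81.4°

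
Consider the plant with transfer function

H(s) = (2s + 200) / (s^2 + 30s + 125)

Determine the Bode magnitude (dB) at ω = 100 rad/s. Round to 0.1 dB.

-31.2 dB

Substitute s = j100:
Numerator: 2(j100) + 200 = 200 + j200
Denominator: (j100)^2 + 30(j100) + 125 = -9875 + j3000
|N| = √(200² + 200²) ≈ 282.84, ∠N ≈ 45.00°
|D| = √(9875² + 3000²) ≈ 10321, ∠D ≈ 163.10°
|H| = 282.84 / 10321 ≈ 0.027404
Gain = 20 log₁₀(0.027404) ≈ -31.24 dB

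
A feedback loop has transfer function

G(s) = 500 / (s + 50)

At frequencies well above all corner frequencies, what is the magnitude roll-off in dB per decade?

Each pole contributes −20 dB/decade at high frequency; each zero contributes +20 dB/decade.
Net: 0 zero(s) − 1 pole(s) → -20 dB/decade.

-20 dB/decade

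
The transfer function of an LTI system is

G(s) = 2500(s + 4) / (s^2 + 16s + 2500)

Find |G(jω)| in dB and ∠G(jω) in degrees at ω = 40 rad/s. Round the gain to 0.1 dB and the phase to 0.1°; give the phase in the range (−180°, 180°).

At s = jω = j40:
zero (s+4): 4 + j40 → |·| = √(4²+40²) = √1616 ≈ 40.2, ∠ = arctan(40/4) ≈ 84.29°
quadratic: (j40)² + 16·j40 + 2500 = 900 + j640 → |·| ≈ 1104.4, ∠ ≈ 35.42°
|G| = 2500 · 40.2 / 1104.4 ≈ 91
Gain = 20 log₁₀(91) ≈ 39.18 dB
∠G = 84.29° − 35.42° = 48.87°

39.2 dB, 48.9°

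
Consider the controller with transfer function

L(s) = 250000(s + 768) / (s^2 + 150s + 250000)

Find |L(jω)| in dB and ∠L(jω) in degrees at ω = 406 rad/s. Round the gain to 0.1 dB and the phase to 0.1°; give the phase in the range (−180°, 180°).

66.3 dB, -7.7°

At s = jω = j406:
zero (s+768): 768 + j406 → |·| = √(768²+406²) = √754660 ≈ 868.71, ∠ = arctan(406/768) ≈ 27.86°
quadratic: (j406)² + 150·j406 + 250000 = 85164 + j60900 → |·| ≈ 1.047e+05, ∠ ≈ 35.57°
|L| = 250000 · 868.71 / 1.047e+05 ≈ 2074.3
Gain = 20 log₁₀(2074.3) ≈ 66.34 dB
∠L = 27.86° − 35.57° = -7.71°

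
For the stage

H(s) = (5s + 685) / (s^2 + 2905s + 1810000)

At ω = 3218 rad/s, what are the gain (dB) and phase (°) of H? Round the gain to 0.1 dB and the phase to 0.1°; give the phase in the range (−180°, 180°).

Substitute s = j3218:
Numerator: 5(j3218) + 685 = 685 + j16090
Denominator: (j3218)^2 + 2905(j3218) + 1810000 = -8545524 + j9348290
|N| = √(685² + 16090²) ≈ 16105, ∠N ≈ 87.56°
|D| = √(8545524² + 9348290²) ≈ 1.2666e+07, ∠D ≈ 132.43°
|H| = 16105 / 1.2666e+07 ≈ 0.0012715
Gain = 20 log₁₀(0.0012715) ≈ -57.91 dB
∠H = 87.56° − 132.43° = -44.87°

-57.9 dB, -44.9°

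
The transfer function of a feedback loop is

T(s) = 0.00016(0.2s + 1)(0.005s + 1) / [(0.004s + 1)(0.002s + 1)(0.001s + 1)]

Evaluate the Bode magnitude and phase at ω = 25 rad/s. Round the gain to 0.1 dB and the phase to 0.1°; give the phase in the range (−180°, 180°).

-61.8 dB, 75.8°

At ω = 25 rad/s:
zero (1 + j25·0.2) = 1 + j5 → |·| ≈ 5.099, ∠ ≈ 78.69°
zero (1 + j25·0.005) = 1 + j0.125 → |·| ≈ 1.0078, ∠ ≈ 7.13°
pole (1 + j25·0.004) = 1 + j0.1 → |·| ≈ 1.005, ∠ ≈ 5.71°
pole (1 + j25·0.002) = 1 + j0.05 → |·| ≈ 1.0012, ∠ ≈ 2.86°
pole (1 + j25·0.001) = 1 + j0.025 → |·| ≈ 1.0003, ∠ ≈ 1.43°
|T| = 0.00016 · 5.099 · 1.0078 / (1.005 · 1.0012 · 1.0003) ≈ 0.00081689
Gain = 20 log₁₀(0.00081689) ≈ -61.76 dB
∠T = (78.69° + 7.13°) − (5.71° + 2.86° + 1.43°) = 75.82°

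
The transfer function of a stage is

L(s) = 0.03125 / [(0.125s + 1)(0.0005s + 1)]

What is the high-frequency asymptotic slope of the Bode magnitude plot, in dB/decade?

Each pole contributes −20 dB/decade at high frequency; each zero contributes +20 dB/decade.
Net: 0 zero(s) − 2 pole(s) → -40 dB/decade.

-40 dB/decade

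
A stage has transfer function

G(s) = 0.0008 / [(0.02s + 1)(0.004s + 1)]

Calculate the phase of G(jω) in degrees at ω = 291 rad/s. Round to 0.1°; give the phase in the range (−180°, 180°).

At ω = 291 rad/s:
pole (1 + j291·0.02) = 1 + j5.82 → |·| ≈ 5.9053, ∠ ≈ 80.25°
pole (1 + j291·0.004) = 1 + j1.164 → |·| ≈ 1.5346, ∠ ≈ 49.33°
∠G = (0°) − (80.25° + 49.33°) = -129.58°

-129.6°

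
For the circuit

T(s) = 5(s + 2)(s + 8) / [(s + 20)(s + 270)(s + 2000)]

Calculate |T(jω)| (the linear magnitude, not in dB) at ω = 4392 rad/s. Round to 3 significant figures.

0.00103

At s = jω = j4392:
zero (s+2): 2 + j4392 → |·| = √(2²+4392²) = √19289668 ≈ 4392, ∠ = arctan(4392/2) ≈ 89.97°
zero (s+8): 8 + j4392 → |·| = √(8²+4392²) = √19289728 ≈ 4392, ∠ = arctan(4392/8) ≈ 89.90°
pole (s+20): 20 + j4392 → |·| = √(20²+4392²) = √19290064 ≈ 4392, ∠ = arctan(4392/20) ≈ 89.74°
pole (s+270): 270 + j4392 → |·| = √(270²+4392²) = √19362564 ≈ 4400.3, ∠ = arctan(4392/270) ≈ 86.48°
pole (s+2000): 2000 + j4392 → |·| = √(2000²+4392²) = √23289664 ≈ 4825.9, ∠ = arctan(4392/2000) ≈ 65.52°
|T| = 5 · 1.929e+07 / 9.3266e+10 ≈ 0.0010341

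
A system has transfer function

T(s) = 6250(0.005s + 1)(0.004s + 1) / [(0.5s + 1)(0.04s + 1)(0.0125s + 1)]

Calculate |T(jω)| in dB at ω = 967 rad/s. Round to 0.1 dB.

At ω = 967 rad/s:
zero (1 + j967·0.005) = 1 + j4.835 → |·| ≈ 4.9373, ∠ ≈ 78.31°
zero (1 + j967·0.004) = 1 + j3.868 → |·| ≈ 3.9952, ∠ ≈ 75.50°
pole (1 + j967·0.5) = 1 + j483.5 → |·| ≈ 483.5, ∠ ≈ 89.88°
pole (1 + j967·0.04) = 1 + j38.68 → |·| ≈ 38.693, ∠ ≈ 88.52°
pole (1 + j967·0.0125) = 1 + j12.0875 → |·| ≈ 12.129, ∠ ≈ 85.27°
|T| = 6250 · 4.9373 · 3.9952 / (483.5 · 38.693 · 12.129) ≈ 0.54332
Gain = 20 log₁₀(0.54332) ≈ -5.30 dB

-5.3 dB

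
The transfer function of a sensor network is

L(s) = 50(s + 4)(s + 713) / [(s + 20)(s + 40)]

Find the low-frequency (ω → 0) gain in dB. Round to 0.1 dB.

L(0) = 50·4·713 / (20·40) = 178.25
20 log₁₀(178.25) ≈ 45.02 dB

45.0 dB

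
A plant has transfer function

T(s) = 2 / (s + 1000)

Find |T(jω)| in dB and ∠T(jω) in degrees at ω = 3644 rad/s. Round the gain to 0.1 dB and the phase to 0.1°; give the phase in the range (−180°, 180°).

-65.5 dB, -74.7°

Substitute s = j3644:
Numerator: 2 = 2 + j0
Denominator: (j3644) + 1000 = 1000 + j3644
|N| = √(2² + 0²) ≈ 2, ∠N ≈ 0.00°
|D| = √(1000² + 3644²) ≈ 3778.7, ∠D ≈ 74.65°
|T| = 2 / 3778.7 ≈ 0.00052928
Gain = 20 log₁₀(0.00052928) ≈ -65.53 dB
∠T = 0.00° − 74.65° = -74.65°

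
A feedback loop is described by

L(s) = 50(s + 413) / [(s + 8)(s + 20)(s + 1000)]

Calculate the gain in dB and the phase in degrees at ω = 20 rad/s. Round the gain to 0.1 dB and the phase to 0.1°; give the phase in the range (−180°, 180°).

At s = jω = j20:
zero (s+413): 413 + j20 → |·| = √(413²+20²) = √170969 ≈ 413.48, ∠ = arctan(20/413) ≈ 2.77°
pole (s+8): 8 + j20 → |·| = √(8²+20²) = √464 ≈ 21.541, ∠ = arctan(20/8) ≈ 68.20°
pole (s+20): 20 + j20 → |·| = √(20²+20²) = √800 ≈ 28.284, ∠ = arctan(20/20) ≈ 45.00°
pole (s+1000): 1000 + j20 → |·| = √(1000²+20²) = √1000400 ≈ 1000.2, ∠ = arctan(20/1000) ≈ 1.15°
|L| = 50 · 413.48 / 6.0939e+05 ≈ 0.033926
Gain = 20 log₁₀(0.033926) ≈ -29.39 dB
∠L = 2.77° − 114.35° = -111.58°

-29.4 dB, -111.6°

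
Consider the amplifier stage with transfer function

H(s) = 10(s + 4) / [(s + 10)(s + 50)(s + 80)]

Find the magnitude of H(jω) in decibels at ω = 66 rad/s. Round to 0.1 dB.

At s = jω = j66:
zero (s+4): 4 + j66 → |·| = √(4²+66²) = √4372 ≈ 66.121, ∠ = arctan(66/4) ≈ 86.53°
pole (s+10): 10 + j66 → |·| = √(10²+66²) = √4456 ≈ 66.753, ∠ = arctan(66/10) ≈ 81.38°
pole (s+50): 50 + j66 → |·| = √(50²+66²) = √6856 ≈ 82.801, ∠ = arctan(66/50) ≈ 52.85°
pole (s+80): 80 + j66 → |·| = √(80²+66²) = √10756 ≈ 103.71, ∠ = arctan(66/80) ≈ 39.52°
|H| = 10 · 66.121 / 5.7323e+05 ≈ 0.0011535
Gain = 20 log₁₀(0.0011535) ≈ -58.76 dB

-58.8 dB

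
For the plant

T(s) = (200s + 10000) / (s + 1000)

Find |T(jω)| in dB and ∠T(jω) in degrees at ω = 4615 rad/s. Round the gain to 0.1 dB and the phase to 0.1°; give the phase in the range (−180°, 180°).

Substitute s = j4615:
Numerator: 200(j4615) + 10000 = 10000 + j923000
Denominator: (j4615) + 1000 = 1000 + j4615
|N| = √(10000² + 923000²) ≈ 9.2305e+05, ∠N ≈ 89.38°
|D| = √(1000² + 4615²) ≈ 4722.1, ∠D ≈ 77.77°
|T| = 9.2305e+05 / 4722.1 ≈ 195.47
Gain = 20 log₁₀(195.47) ≈ 45.82 dB
∠T = 89.38° − 77.77° = 11.61°

45.8 dB, 11.6°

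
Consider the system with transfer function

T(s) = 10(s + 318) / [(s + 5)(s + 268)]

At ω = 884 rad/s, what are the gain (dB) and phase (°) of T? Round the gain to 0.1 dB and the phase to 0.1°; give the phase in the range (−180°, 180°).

At s = jω = j884:
zero (s+318): 318 + j884 → |·| = √(318²+884²) = √882580 ≈ 939.46, ∠ = arctan(884/318) ≈ 70.21°
pole (s+5): 5 + j884 → |·| = √(5²+884²) = √781481 ≈ 884.01, ∠ = arctan(884/5) ≈ 89.68°
pole (s+268): 268 + j884 → |·| = √(268²+884²) = √853280 ≈ 923.73, ∠ = arctan(884/268) ≈ 73.13°
|T| = 10 · 939.46 / 8.1659e+05 ≈ 0.011505
Gain = 20 log₁₀(0.011505) ≈ -38.78 dB
∠T = 70.21° − 162.81° = -92.60°

-38.8 dB, -92.6°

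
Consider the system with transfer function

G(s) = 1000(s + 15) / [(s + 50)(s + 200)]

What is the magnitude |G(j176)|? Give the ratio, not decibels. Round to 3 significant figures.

3.62

At s = jω = j176:
zero (s+15): 15 + j176 → |·| = √(15²+176²) = √31201 ≈ 176.64, ∠ = arctan(176/15) ≈ 85.13°
pole (s+50): 50 + j176 → |·| = √(50²+176²) = √33476 ≈ 182.96, ∠ = arctan(176/50) ≈ 74.14°
pole (s+200): 200 + j176 → |·| = √(200²+176²) = √70976 ≈ 266.41, ∠ = arctan(176/200) ≈ 41.35°
|G| = 1000 · 176.64 / 48742 ≈ 3.624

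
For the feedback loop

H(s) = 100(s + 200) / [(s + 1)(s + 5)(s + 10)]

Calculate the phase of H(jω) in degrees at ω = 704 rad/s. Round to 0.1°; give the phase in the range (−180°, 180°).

At s = jω = j704:
zero (s+200): 200 + j704 → |·| = √(200²+704²) = √535616 ≈ 731.86, ∠ = arctan(704/200) ≈ 74.14°
pole (s+1): 1 + j704 → |·| = √(1²+704²) = √495617 ≈ 704, ∠ = arctan(704/1) ≈ 89.92°
pole (s+5): 5 + j704 → |·| = √(5²+704²) = √495641 ≈ 704.02, ∠ = arctan(704/5) ≈ 89.59°
pole (s+10): 10 + j704 → |·| = √(10²+704²) = √495716 ≈ 704.07, ∠ = arctan(704/10) ≈ 89.19°
∠H = 74.14° − 268.70° = -194.56° ≡ 165.44° (principal value)

165.4°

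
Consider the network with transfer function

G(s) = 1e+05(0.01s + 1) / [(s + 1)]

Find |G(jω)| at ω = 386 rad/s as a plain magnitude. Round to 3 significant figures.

1.03e+03

At ω = 386 rad/s:
zero (1 + j386·0.01) = 1 + j3.86 → |·| ≈ 3.9874, ∠ ≈ 75.48°
pole (1 + j386·1) = 1 + j386 → |·| ≈ 386, ∠ ≈ 89.85°
|G| = 1e+05 · 3.9874 / (386) ≈ 1033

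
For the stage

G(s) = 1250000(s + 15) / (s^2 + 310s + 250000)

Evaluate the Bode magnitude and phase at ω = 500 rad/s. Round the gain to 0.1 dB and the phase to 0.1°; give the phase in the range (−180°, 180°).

72.1 dB, -1.7°

At s = jω = j500:
zero (s+15): 15 + j500 → |·| = √(15²+500²) = √250225 ≈ 500.22, ∠ = arctan(500/15) ≈ 88.28°
quadratic: (j500)² + 310·j500 + 250000 = 0 + j155000 → |·| ≈ 1.55e+05, ∠ ≈ 90.00°
|G| = 1250000 · 500.22 / 1.55e+05 ≈ 4034
Gain = 20 log₁₀(4034) ≈ 72.11 dB
∠G = 88.28° − 90.00° = -1.72°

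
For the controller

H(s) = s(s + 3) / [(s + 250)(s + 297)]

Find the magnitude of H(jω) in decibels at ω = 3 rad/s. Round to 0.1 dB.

-75.3 dB

At s = jω = j3:
zero (s+3): 3 + j3 → |·| = √(3²+3²) = √18 ≈ 4.2426, ∠ = arctan(3/3) ≈ 45.00°
zero at origin: s = j3 → |·| = 3, ∠ = 90.00°
pole (s+250): 250 + j3 → |·| = √(250²+3²) = √62509 ≈ 250.02, ∠ = arctan(3/250) ≈ 0.69°
pole (s+297): 297 + j3 → |·| = √(297²+3²) = √88218 ≈ 297.02, ∠ = arctan(3/297) ≈ 0.58°
|H| = 1 · 12.728 / 74261 ≈ 0.0001714
Gain = 20 log₁₀(0.0001714) ≈ -75.32 dB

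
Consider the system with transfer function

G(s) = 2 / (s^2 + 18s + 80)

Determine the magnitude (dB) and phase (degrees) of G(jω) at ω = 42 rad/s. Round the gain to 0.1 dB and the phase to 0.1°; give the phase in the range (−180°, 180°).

Substitute s = j42:
Numerator: 2 = 2 + j0
Denominator: (j42)^2 + 18(j42) + 80 = -1684 + j756
|N| = √(2² + 0²) ≈ 2, ∠N ≈ 0.00°
|D| = √(1684² + 756²) ≈ 1845.9, ∠D ≈ 155.82°
|G| = 2 / 1845.9 ≈ 0.0010835
Gain = 20 log₁₀(0.0010835) ≈ -59.30 dB
∠G = 0.00° − 155.82° = -155.82°

-59.3 dB, -155.8°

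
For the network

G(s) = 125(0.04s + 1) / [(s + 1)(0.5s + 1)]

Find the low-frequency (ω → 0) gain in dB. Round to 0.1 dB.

41.9 dB

G(0) = 125 · 1 / 1 = 125
20 log₁₀(125) ≈ 41.94 dB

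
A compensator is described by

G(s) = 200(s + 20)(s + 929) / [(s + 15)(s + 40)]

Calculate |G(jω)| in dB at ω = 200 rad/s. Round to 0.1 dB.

59.4 dB

At s = jω = j200:
zero (s+20): 20 + j200 → |·| = √(20²+200²) = √40400 ≈ 201, ∠ = arctan(200/20) ≈ 84.29°
zero (s+929): 929 + j200 → |·| = √(929²+200²) = √903041 ≈ 950.28, ∠ = arctan(200/929) ≈ 12.15°
pole (s+15): 15 + j200 → |·| = √(15²+200²) = √40225 ≈ 200.56, ∠ = arctan(200/15) ≈ 85.71°
pole (s+40): 40 + j200 → |·| = √(40²+200²) = √41600 ≈ 203.96, ∠ = arctan(200/40) ≈ 78.69°
|G| = 200 · 1.9101e+05 / 40906 ≈ 933.9
Gain = 20 log₁₀(933.9) ≈ 59.41 dB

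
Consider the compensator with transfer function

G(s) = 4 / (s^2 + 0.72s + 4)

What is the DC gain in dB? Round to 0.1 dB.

G(0) = 4 / 4 = 1
20 log₁₀(1) ≈ 0.00 dB

0.0 dB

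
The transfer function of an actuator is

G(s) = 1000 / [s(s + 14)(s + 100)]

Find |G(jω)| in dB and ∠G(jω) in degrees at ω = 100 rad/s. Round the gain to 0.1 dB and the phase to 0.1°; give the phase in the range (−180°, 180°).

At s = jω = j100:
pole (s+14): 14 + j100 → |·| = √(14²+100²) = √10196 ≈ 100.98, ∠ = arctan(100/14) ≈ 82.03°
pole (s+100): 100 + j100 → |·| = √(100²+100²) = √20000 ≈ 141.42, ∠ = arctan(100/100) ≈ 45.00°
pole at origin: |s| = 100, ∠ = 90.00° (in denominator)
|G| = 1000 / 1.4281e+06 ≈ 0.00070023
Gain = 20 log₁₀(0.00070023) ≈ -63.10 dB
∠G = 0.00° − 217.03° = -217.03° ≡ 142.97° (principal value)

-63.1 dB, 143.0°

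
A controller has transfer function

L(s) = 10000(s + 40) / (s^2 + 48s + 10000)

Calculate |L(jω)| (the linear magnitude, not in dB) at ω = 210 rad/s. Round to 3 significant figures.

60.1

At s = jω = j210:
zero (s+40): 40 + j210 → |·| = √(40²+210²) = √45700 ≈ 213.78, ∠ = arctan(210/40) ≈ 79.22°
quadratic: (j210)² + 48·j210 + 10000 = -34100 + j10080 → |·| ≈ 35559, ∠ ≈ 163.53°
|L| = 10000 · 213.78 / 35559 ≈ 60.12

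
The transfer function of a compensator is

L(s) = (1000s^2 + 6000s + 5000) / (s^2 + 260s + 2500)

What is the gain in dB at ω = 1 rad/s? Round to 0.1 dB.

Substitute s = j1:
Numerator: 1000(j1)^2 + 6000(j1) + 5000 = 4000 + j6000
Denominator: (j1)^2 + 260(j1) + 2500 = 2499 + j260
|N| = √(4000² + 6000²) ≈ 7211.1, ∠N ≈ 56.31°
|D| = √(2499² + 260²) ≈ 2512.5, ∠D ≈ 5.94°
|L| = 7211.1 / 2512.5 ≈ 2.8701
Gain = 20 log₁₀(2.8701) ≈ 9.16 dB

9.2 dB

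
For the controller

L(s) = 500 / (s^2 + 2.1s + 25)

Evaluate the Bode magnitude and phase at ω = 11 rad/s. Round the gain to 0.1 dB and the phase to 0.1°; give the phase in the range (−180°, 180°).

14.1 dB, -166.5°

At s = jω = j11:
quadratic: (j11)² + 2.1·j11 + 25 = -96 + j23.1 → |·| ≈ 98.74, ∠ ≈ 166.47°
|L| = 500 / 98.74 ≈ 5.0638
Gain = 20 log₁₀(5.0638) ≈ 14.09 dB
∠L = 0.00° − 166.47° = -166.47°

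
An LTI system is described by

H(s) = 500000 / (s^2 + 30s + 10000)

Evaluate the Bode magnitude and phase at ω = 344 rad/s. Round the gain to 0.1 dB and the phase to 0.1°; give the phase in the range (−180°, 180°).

13.2 dB, -174.6°

At s = jω = j344:
quadratic: (j344)² + 30·j344 + 10000 = -108336 + j10320 → |·| ≈ 1.0883e+05, ∠ ≈ 174.56°
|H| = 500000 / 1.0883e+05 ≈ 4.5943
Gain = 20 log₁₀(4.5943) ≈ 13.24 dB
∠H = 0.00° − 174.56° = -174.56°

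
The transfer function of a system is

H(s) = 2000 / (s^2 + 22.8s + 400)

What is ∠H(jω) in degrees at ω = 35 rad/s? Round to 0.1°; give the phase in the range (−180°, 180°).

-136.0°

At s = jω = j35:
quadratic: (j35)² + 22.8·j35 + 400 = -825 + j798 → |·| ≈ 1147.8, ∠ ≈ 135.95°
∠H = 0.00° − 135.95° = -135.95°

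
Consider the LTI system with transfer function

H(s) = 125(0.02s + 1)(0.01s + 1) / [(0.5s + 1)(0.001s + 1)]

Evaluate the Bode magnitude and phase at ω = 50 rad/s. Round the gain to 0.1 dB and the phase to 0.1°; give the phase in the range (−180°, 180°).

17.9 dB, -19.0°

At ω = 50 rad/s:
zero (1 + j50·0.02) = 1 + j1 → |·| ≈ 1.4142, ∠ ≈ 45.00°
zero (1 + j50·0.01) = 1 + j0.5 → |·| ≈ 1.118, ∠ ≈ 26.57°
pole (1 + j50·0.5) = 1 + j25 → |·| ≈ 25.02, ∠ ≈ 87.71°
pole (1 + j50·0.001) = 1 + j0.05 → |·| ≈ 1.0012, ∠ ≈ 2.86°
|H| = 125 · 1.4142 · 1.118 / (25.02 · 1.0012) ≈ 7.8896
Gain = 20 log₁₀(7.8896) ≈ 17.94 dB
∠H = (45.00° + 26.57°) − (87.71° + 2.86°) = -19.00°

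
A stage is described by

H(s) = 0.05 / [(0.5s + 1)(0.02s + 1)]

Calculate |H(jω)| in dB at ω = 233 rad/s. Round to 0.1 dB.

-80.9 dB

At ω = 233 rad/s:
pole (1 + j233·0.5) = 1 + j116.5 → |·| ≈ 116.5, ∠ ≈ 89.51°
pole (1 + j233·0.02) = 1 + j4.66 → |·| ≈ 4.7661, ∠ ≈ 77.89°
|H| = 0.05 · 1 / (116.5 · 4.7661) ≈ 9.0049e-05
Gain = 20 log₁₀(9.0049e-05) ≈ -80.91 dB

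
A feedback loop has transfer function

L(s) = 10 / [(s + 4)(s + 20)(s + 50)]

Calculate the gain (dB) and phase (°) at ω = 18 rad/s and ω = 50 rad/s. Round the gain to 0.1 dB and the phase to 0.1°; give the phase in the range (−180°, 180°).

ω = 18: -68.4 dB, -139.3°; ω = 50: -85.6 dB, 161.4°

At s = jω = j18:
pole (s+4): 4 + j18 → |·| = √(4²+18²) = √340 ≈ 18.439, ∠ = arctan(18/4) ≈ 77.47°
pole (s+20): 20 + j18 → |·| = √(20²+18²) = √724 ≈ 26.907, ∠ = arctan(18/20) ≈ 41.99°
pole (s+50): 50 + j18 → |·| = √(50²+18²) = √2824 ≈ 53.141, ∠ = arctan(18/50) ≈ 19.80°
|L| = 10 / 26365 ≈ 0.00037929
Gain = 20 log₁₀(0.00037929) ≈ -68.42 dB
∠L = 0.00° − 139.26° = -139.26°

At s = jω = j50:
pole (s+4): 4 + j50 → |·| = √(4²+50²) = √2516 ≈ 50.16, ∠ = arctan(50/4) ≈ 85.43°
pole (s+20): 20 + j50 → |·| = √(20²+50²) = √2900 ≈ 53.852, ∠ = arctan(50/20) ≈ 68.20°
pole (s+50): 50 + j50 → |·| = √(50²+50²) = √5000 ≈ 70.711, ∠ = arctan(50/50) ≈ 45.00°
|L| = 10 / 1.9101e+05 ≈ 5.2353e-05
Gain = 20 log₁₀(5.2353e-05) ≈ -85.62 dB
∠L = 0.00° − 198.63° = -198.63° ≡ 161.37° (principal value)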